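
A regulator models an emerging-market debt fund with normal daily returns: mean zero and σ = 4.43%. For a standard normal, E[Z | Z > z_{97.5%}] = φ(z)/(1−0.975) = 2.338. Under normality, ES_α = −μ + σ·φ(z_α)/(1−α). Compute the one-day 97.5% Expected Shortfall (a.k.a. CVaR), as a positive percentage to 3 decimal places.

ES = 4.43% × 2.338 = 10.357%.

10.357%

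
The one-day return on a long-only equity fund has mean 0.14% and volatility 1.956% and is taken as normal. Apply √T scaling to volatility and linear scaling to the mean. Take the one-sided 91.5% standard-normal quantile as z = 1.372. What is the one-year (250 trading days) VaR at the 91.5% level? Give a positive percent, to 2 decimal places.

σ_{250d} = 1.956% × √250 = 30.927%; μ_{250d} = 250 × 0.14% = 35.000%.
VaR = −(35.000%) + 1.372 × 30.927% = 7.432%.

7.43%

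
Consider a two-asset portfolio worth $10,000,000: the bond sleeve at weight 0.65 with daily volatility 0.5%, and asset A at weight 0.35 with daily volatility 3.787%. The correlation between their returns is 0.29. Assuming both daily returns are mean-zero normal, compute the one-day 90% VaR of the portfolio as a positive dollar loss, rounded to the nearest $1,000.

σ_p² = 0.65²·0.5² + 0.35²·3.787² + 2·0.29·0.65·0.35·0.5·3.787 = 2.1123 (%²).
σ_p = √2.1123 = 1.453%.
At 90%, z = 1.282.
VaR = 1.282 × 1.453% = 1.863%; on $10,000,000 that is $186,300.

$186,000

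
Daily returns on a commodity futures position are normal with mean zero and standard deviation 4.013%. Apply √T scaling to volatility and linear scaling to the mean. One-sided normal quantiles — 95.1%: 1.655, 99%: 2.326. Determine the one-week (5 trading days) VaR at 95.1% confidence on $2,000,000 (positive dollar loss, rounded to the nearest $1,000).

σ_{5d} = 4.013% × √5 = 8.973%.
VaR = 1.655 × 8.973% = 14.850%.
On $2,000,000: 0.14850 × $2,000,000 = $297,000.

$297,000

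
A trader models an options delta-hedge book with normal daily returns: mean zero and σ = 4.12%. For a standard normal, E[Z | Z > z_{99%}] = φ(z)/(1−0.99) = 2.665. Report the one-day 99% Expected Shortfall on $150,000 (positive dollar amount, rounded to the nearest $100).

ES = 4.12% × 2.665 = 10.980%.
On $150,000: 0.10980 × $150,000 = $16,470.

$16,500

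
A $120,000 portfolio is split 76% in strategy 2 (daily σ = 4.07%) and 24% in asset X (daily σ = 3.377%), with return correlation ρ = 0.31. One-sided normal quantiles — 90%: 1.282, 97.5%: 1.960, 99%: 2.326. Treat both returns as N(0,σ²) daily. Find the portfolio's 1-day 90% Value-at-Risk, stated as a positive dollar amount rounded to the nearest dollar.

$5,280

σ_p² = 0.76²·4.07² + 0.24²·3.377² + 2·0.31·0.76·0.24·4.07·3.377 = 11.7791 (%²).
σ_p = √11.7791 = 3.432%.
VaR = 1.282 × 3.432% = 4.400%; on $120,000 that is $5,280.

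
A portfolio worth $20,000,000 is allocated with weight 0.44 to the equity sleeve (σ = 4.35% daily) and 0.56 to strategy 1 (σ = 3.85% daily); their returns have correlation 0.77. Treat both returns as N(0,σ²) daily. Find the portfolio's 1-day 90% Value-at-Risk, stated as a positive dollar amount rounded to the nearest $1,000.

$982,000

σ_p² = 0.44²·4.35² + 0.56²·3.85² + 2·0.77·0.44·0.56·4.35·3.85 = 14.6667 (%²).
σ_p = √14.6667 = 3.830%.
At 90%, z = 1.282.
VaR = 1.282 × 3.830% = 4.910%; on $20,000,000 that is $982,000.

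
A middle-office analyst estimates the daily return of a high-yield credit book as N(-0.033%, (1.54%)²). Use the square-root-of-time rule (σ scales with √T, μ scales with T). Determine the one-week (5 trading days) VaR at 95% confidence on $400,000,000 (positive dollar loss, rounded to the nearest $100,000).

$23,300,000

At 95%, z = 1.645.
σ_{5d} = 1.54% × √5 = 3.444%; μ_{5d} = 5 × -0.033% = -0.165%.
VaR = −(-0.165%) + 1.645 × 3.444% = 5.830%.
On $400,000,000: 0.05830 × $400,000,000 = $23,320,000.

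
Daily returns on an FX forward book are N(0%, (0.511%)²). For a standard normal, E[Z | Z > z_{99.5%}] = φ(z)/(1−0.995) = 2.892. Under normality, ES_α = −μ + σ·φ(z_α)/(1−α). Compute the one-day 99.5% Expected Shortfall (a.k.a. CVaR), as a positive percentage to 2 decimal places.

ES = 0.511% × 2.892 = 1.478%.

1.48%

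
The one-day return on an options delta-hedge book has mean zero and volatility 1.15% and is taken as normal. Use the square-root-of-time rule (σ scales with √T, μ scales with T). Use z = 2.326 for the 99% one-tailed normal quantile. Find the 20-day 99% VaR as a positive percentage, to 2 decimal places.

σ_{20d} = 1.15% × √20 = 5.143%.
VaR = 2.326 × 5.143% = 11.963%.

11.96%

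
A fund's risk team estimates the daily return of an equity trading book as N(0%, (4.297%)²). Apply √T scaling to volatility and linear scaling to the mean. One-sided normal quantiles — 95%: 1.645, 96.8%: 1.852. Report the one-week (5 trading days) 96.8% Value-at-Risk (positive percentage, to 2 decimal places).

σ_{5d} = 4.297% × √5 = 9.608%.
VaR = 1.852 × 9.608% = 17.794%.

17.79%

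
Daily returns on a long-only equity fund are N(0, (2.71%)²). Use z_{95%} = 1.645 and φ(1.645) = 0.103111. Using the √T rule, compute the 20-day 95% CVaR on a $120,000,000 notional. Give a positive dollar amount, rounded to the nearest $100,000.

σ_{20d} = 2.71% × √20 = 12.119%.
ES multiplier = φ(z)/(1−α) = 0.103111/0.05 = 2.062.
ES = 12.119% × 2.062 = 24.989%; on $120,000,000: $29,986,800.

$30,000,000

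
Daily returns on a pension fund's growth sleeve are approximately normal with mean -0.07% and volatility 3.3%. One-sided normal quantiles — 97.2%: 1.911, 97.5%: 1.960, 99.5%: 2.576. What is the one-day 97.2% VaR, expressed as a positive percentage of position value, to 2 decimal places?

VaR = −μ + z·σ = −(-0.07%) + 1.911 × 3.3% = 6.376%.

6.38%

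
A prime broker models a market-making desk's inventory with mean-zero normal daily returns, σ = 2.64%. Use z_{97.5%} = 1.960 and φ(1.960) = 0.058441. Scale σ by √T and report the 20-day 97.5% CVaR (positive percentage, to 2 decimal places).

σ_{20d} = 2.64% × √20 = 11.806%.
ES multiplier = φ(z)/(1−α) = 0.058441/0.025 = 2.338.
ES = 11.806% × 2.338 = 27.602%.

27.60%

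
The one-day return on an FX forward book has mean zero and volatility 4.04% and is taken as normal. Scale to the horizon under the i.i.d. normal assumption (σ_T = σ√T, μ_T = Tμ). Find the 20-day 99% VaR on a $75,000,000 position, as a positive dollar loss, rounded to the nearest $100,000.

$31,500,000

At 99%, z = 2.326.
σ_{20d} = 4.04% × √20 = 18.067%.
VaR = 2.326 × 18.067% = 42.024%.
On $75,000,000: 0.42024 × $75,000,000 = $31,518,000.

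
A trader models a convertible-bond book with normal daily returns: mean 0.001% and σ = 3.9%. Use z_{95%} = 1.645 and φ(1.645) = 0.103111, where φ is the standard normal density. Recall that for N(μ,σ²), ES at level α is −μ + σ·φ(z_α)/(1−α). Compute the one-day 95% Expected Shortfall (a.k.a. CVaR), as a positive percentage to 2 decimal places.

8.04%

Tail multiplier: φ(z)/(1−α) = 0.103111 / 0.05 = 2.062.
ES = −(0.001%) + 3.9% × 2.062 = 8.041%.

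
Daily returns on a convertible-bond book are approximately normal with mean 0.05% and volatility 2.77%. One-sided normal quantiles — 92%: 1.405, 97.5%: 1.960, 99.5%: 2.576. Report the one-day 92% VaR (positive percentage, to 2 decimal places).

VaR = −μ + z·σ = −(0.05%) + 1.405 × 2.77% = 3.842%.

3.84%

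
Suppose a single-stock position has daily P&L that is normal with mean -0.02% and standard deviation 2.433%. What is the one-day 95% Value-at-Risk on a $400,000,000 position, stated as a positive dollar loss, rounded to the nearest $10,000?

$16,090,000

At 95% one-sided, z = 1.645.
VaR = −μ + z·σ = −(-0.02%) + 1.645 × 2.433% = 4.022%.
On $400,000,000: 0.04022 × $400,000,000 = $16,088,000.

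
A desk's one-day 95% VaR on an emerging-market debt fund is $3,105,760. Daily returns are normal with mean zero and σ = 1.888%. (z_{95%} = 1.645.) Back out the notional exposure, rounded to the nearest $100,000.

VaR as a fraction of value: z·σ = 1.645 × 1.888% = 3.10576%.
Position = $3,105,760 / 0.0310576 = $100,000,000.

$100,000,000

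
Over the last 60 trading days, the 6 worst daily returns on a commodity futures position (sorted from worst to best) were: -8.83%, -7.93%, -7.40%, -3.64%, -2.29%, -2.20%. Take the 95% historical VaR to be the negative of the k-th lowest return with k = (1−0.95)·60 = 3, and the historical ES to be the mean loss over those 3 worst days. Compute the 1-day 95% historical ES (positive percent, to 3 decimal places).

8.053%

The 3 worst returns sum to -24.16%.
ES = −(-24.16%) / 3 = 8.0533…% ≈ 8.053%.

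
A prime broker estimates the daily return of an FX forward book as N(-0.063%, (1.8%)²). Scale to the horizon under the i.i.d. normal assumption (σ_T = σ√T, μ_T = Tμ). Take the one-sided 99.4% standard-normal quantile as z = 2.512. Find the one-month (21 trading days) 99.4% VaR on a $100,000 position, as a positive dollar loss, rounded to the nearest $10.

σ_{21d} = 1.8% × √21 = 8.249%; μ_{21d} = 21 × -0.063% = -1.323%.
VaR = −(-1.323%) + 2.512 × 8.249% = 22.044%.
On $100,000: 0.22044 × $100,000 = $22,044.

$22,040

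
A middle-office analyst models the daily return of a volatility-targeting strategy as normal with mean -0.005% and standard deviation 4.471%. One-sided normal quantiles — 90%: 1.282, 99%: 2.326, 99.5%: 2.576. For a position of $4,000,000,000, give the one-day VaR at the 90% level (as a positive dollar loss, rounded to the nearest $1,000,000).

$229,000,000

VaR = −μ + z·σ = −(-0.005%) + 1.282 × 4.471% = 5.737%.
On $4,000,000,000: 0.05737 × $4,000,000,000 = $229,480,000.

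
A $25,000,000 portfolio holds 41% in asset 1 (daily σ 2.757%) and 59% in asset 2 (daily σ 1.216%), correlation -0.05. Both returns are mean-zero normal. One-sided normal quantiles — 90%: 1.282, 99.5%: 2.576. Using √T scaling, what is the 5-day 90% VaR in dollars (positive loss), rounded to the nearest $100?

σ_p = √(0.41²·2.757² + 0.59²·1.216² + 2·-0.05·0.41·0.59·2.757·1.216) = 1.308%.
σ_{5d} = 1.308% × √5 = 2.925%.
VaR = 1.282 × 2.925% = 3.750%; on $25,000,000 that is $937,500.

$937,500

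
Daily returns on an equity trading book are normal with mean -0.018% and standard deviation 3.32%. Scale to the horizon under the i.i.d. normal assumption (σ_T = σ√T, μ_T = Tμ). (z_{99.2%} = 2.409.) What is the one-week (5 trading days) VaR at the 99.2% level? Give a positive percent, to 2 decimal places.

17.97%

σ_{5d} = 3.32% × √5 = 7.424%; μ_{5d} = 5 × -0.018% = -0.090%.
VaR = −(-0.090%) + 2.409 × 7.424% = 17.974%.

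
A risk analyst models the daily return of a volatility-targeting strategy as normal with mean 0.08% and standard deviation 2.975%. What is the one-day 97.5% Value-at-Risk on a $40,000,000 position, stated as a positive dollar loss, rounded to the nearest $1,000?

$2,300,000

At 97.5% one-sided, z = 1.960.
VaR = −μ + z·σ = −(0.08%) + 1.960 × 2.975% = 5.751%.
On $40,000,000: 0.05751 × $40,000,000 = $2,300,400.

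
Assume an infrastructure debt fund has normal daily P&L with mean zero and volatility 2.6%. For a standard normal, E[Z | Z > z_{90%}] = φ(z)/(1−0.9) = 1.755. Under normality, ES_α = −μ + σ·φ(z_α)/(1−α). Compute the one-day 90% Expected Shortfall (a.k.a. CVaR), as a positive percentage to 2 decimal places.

4.56%

ES = 2.6% × 1.755 = 4.563%.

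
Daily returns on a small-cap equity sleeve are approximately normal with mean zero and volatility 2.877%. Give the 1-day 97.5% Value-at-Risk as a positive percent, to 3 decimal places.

5.639%

At 97.5% one-sided, z = 1.960.
VaR = z·σ = 1.960 × 2.877% = 5.639%.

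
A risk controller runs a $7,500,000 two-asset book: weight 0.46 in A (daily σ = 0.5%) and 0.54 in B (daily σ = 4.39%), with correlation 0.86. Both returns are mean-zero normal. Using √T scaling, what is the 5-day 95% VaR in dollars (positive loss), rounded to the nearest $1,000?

$709,000

σ_p = √(0.46²·0.5² + 0.54²·4.39² + 2·0.86·0.46·0.54·0.5·4.39) = 2.571%.
σ_{5d} = 2.571% × √5 = 5.749%.
z(95%) = 1.645.
VaR = 1.645 × 5.749% = 9.457%; on $7,500,000 that is $709,275.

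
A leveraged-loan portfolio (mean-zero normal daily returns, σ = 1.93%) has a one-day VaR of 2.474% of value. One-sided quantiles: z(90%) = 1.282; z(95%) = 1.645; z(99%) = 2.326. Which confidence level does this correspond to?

Implied z = VaR/σ = 2.474 / 1.93 = 1.282.
This matches z(90%) = 1.282.

90%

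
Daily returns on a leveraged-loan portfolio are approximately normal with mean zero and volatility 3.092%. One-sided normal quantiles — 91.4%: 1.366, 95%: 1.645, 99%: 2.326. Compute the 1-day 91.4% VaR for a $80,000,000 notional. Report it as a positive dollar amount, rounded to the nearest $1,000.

$3,379,000

VaR = z·σ = 1.366 × 3.092% = 4.224%.
On $80,000,000: 0.04224 × $80,000,000 = $3,379,200.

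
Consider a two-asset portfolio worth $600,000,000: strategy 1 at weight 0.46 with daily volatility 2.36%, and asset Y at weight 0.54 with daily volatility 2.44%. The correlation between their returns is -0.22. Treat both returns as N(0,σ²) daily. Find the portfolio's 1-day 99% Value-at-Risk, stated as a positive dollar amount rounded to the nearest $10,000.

$21,100,000

σ_p² = 0.46²·2.36² + 0.54²·2.44² + 2·-0.22·0.46·0.54·2.36·2.44 = 2.2852 (%²).
σ_p = √2.2852 = 1.512%.
At 99%, z = 2.326.
VaR = 2.326 × 1.512% = 3.517%; on $600,000,000 that is $21,102,000.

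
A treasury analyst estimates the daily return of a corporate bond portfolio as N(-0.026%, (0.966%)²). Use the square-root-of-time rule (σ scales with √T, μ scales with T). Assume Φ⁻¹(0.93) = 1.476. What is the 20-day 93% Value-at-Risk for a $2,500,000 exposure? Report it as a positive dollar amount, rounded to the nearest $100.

σ_{20d} = 0.966% × √20 = 4.320%; μ_{20d} = 20 × -0.026% = -0.520%.
VaR = −(-0.520%) + 1.476 × 4.320% = 6.896%.
On $2,500,000: 0.06896 × $2,500,000 = $172,400.

$172,400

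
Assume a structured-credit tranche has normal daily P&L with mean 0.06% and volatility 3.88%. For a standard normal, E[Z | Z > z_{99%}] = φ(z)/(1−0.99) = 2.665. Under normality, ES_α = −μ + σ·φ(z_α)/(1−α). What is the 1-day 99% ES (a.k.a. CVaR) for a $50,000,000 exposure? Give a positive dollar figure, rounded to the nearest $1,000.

$5,140,000

ES = −(0.06%) + 3.88% × 2.665 = 10.280%.
On $50,000,000: 0.10280 × $50,000,000 = $5,140,000.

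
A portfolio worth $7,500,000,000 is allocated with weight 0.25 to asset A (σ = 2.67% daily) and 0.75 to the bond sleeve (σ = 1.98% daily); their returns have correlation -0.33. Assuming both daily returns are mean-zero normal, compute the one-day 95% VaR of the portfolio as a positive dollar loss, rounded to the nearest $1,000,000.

$174,000,000

σ_p² = 0.25²·2.67² + 0.75²·1.98² + 2·-0.33·0.25·0.75·2.67·1.98 = 1.9966 (%²).
σ_p = √1.9966 = 1.413%.
At 95%, z = 1.645.
VaR = 1.645 × 1.413% = 2.324%; on $7,500,000,000 that is $174,300,000.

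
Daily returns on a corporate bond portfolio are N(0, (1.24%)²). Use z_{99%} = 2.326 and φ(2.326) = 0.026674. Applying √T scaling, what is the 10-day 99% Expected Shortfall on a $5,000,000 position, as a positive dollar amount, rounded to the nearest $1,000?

$523,000

σ_{10d} = 1.24% × √10 = 3.921%.
ES multiplier = φ(z)/(1−α) = 0.026674/0.01 = 2.667.
ES = 3.921% × 2.667 = 10.457%; on $5,000,000: $522,850.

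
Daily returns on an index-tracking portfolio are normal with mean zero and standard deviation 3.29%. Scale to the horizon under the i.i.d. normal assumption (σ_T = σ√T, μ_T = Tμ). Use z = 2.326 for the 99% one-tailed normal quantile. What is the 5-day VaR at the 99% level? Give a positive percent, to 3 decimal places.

σ_{5d} = 3.29% × √5 = 7.357%.
VaR = 2.326 × 7.357% = 17.112%.

17.112%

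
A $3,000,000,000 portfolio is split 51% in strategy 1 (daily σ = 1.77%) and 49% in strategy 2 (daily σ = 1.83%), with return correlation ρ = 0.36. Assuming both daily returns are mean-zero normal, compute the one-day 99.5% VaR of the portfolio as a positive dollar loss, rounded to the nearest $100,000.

σ_p² = 0.51²·1.77² + 0.49²·1.83² + 2·0.36·0.51·0.49·1.77·1.83 = 2.2017 (%²).
σ_p = √2.2017 = 1.484%.
At 99.5%, z = 2.576.
VaR = 2.576 × 1.484% = 3.823%; on $3,000,000,000 that is $114,690,000.

$114,700,000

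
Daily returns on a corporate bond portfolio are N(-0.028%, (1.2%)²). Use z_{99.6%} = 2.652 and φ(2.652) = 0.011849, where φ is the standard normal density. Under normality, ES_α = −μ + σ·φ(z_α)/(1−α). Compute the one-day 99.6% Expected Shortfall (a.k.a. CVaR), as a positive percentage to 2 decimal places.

3.58%

Tail multiplier: φ(z)/(1−α) = 0.011849 / 0.004 = 2.962.
ES = −(-0.028%) + 1.2% × 2.962 = 3.582%.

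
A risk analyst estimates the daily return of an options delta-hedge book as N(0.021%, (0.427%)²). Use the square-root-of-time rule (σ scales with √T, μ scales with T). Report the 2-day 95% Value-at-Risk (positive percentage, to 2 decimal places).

At 95%, z = 1.645.
σ_{2d} = 0.427% × √2 = 0.604%; μ_{2d} = 2 × 0.021% = 0.042%.
VaR = −(0.042%) + 1.645 × 0.604% = 0.952%.

0.95%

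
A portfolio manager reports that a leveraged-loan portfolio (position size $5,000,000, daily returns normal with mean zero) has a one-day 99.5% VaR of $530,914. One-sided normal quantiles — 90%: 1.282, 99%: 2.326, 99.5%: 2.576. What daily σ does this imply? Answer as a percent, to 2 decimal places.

4.12%

VaR as a fraction: $530,914 / $5,000,000 = 10.618%.
σ = VaR / z = 10.618% / 2.576 = 4.122%.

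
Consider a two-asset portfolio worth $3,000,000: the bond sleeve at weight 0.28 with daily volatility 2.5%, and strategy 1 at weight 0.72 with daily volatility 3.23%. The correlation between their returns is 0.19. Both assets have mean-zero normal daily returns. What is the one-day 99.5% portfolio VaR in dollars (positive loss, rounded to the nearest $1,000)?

$197,000

σ_p² = 0.28²·2.5² + 0.72²·3.23² + 2·0.19·0.28·0.72·2.5·3.23 = 6.5170 (%²).
σ_p = √6.5170 = 2.553%.
At 99.5%, z = 2.576.
VaR = 2.576 × 2.553% = 6.577%; on $3,000,000 that is $197,310.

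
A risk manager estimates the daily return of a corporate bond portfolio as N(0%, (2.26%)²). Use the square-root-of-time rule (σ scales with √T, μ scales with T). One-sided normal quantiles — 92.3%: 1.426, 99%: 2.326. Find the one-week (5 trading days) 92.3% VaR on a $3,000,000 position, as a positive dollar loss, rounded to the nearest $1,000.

$216,000

σ_{5d} = 2.26% × √5 = 5.054%.
VaR = 1.426 × 5.054% = 7.207%.
On $3,000,000: 0.07207 × $3,000,000 = $216,210.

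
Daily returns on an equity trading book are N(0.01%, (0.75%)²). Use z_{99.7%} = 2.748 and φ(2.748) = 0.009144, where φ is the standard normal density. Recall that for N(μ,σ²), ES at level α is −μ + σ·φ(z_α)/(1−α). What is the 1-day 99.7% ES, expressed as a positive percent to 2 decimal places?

Tail multiplier: φ(z)/(1−α) = 0.009144 / 0.003 = 3.048.
ES = −(0.01%) + 0.75% × 3.048 = 2.276%.

2.28%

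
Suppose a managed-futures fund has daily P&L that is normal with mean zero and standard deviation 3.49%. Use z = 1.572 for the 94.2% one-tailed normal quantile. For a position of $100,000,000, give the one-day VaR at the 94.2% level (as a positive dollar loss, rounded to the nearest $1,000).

$5,486,000

VaR = z·σ = 1.572 × 3.49% = 5.486%.
On $100,000,000: 0.05486 × $100,000,000 = $5,486,000.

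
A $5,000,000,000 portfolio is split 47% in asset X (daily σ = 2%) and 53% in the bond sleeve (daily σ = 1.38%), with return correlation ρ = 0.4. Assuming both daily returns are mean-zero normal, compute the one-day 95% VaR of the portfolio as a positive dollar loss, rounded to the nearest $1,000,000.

$115,000,000

σ_p² = 0.47²·2² + 0.53²·1.38² + 2·0.4·0.47·0.53·2·1.38 = 1.9686 (%²).
σ_p = √1.9686 = 1.403%.
At 95%, z = 1.645.
VaR = 1.645 × 1.403% = 2.308%; on $5,000,000,000 that is $115,400,000.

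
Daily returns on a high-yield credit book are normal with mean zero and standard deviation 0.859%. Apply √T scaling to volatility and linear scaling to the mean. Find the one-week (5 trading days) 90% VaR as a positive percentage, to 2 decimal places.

At 90%, z = 1.282.
σ_{5d} = 0.859% × √5 = 1.921%.
VaR = 1.282 × 1.921% = 2.463%.

2.46%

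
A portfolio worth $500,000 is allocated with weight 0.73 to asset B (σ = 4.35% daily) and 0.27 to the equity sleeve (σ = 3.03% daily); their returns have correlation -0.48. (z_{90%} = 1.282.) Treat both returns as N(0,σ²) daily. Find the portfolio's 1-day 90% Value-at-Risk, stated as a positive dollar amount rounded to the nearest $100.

σ_p² = 0.73²·4.35² + 0.27²·3.03² + 2·-0.48·0.73·0.27·4.35·3.03 = 8.2591 (%²).
σ_p = √8.2591 = 2.874%.
VaR = 1.282 × 2.874% = 3.684%; on $500,000 that is $18,420.

$18,400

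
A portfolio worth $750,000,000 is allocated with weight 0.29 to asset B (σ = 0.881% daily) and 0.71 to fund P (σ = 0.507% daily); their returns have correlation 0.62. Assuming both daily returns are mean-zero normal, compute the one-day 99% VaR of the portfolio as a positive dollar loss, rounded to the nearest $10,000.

$9,700,000

σ_p² = 0.29²·0.881² + 0.71²·0.507² + 2·0.62·0.29·0.71·0.881·0.507 = 0.3089 (%²).
σ_p = √0.3089 = 0.556%.
At 99%, z = 2.326.
VaR = 2.326 × 0.556% = 1.293%; on $750,000,000 that is $9,697,500.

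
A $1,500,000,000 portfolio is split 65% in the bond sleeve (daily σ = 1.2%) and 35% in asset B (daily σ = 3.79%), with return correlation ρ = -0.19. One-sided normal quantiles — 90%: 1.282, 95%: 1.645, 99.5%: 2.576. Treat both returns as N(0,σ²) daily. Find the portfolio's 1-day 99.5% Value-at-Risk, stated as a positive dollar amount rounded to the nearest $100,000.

σ_p² = 0.65²·1.2² + 0.35²·3.79² + 2·-0.19·0.65·0.35·1.2·3.79 = 1.9748 (%²).
σ_p = √1.9748 = 1.405%.
VaR = 2.576 × 1.405% = 3.619%; on $1,500,000,000 that is $54,285,000.

$54,300,000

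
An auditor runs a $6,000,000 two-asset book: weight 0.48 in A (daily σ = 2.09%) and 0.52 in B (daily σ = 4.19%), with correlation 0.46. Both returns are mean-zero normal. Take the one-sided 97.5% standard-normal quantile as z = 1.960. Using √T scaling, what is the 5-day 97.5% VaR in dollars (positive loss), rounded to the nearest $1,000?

σ_p = √(0.48²·2.09² + 0.52²·4.19² + 2·0.46·0.48·0.52·2.09·4.19) = 2.786%.
σ_{5d} = 2.786% × √5 = 6.230%.
VaR = 1.960 × 6.230% = 12.211%; on $6,000,000 that is $732,660.

$733,000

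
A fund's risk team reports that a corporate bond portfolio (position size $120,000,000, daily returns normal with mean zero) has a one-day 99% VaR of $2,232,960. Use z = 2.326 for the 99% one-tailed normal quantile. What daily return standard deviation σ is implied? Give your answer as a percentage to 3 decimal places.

0.800%

VaR as a fraction: $2,232,960 / $120,000,000 = 1.861%.
σ = VaR / z = 1.861% / 2.326 = 0.800%.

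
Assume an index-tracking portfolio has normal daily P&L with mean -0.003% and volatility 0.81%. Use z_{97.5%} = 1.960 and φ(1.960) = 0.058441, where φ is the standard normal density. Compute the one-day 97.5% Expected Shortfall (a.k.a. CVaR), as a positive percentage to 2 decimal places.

Tail multiplier: φ(z)/(1−α) = 0.058441 / 0.025 = 2.338.
ES = −(-0.003%) + 0.81% × 2.338 = 1.897%.

1.90%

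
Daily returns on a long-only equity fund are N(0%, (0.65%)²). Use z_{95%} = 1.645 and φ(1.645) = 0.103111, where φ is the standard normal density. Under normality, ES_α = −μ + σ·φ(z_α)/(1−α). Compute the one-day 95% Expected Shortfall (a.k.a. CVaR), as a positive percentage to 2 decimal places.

Tail multiplier: φ(z)/(1−α) = 0.103111 / 0.05 = 2.062.
ES = 0.65% × 2.062 = 1.340%.

1.34%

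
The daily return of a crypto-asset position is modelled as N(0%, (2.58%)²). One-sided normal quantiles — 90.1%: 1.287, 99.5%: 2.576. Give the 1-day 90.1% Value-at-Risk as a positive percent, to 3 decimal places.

VaR = z·σ = 1.287 × 2.58% = 3.320%.

3.320%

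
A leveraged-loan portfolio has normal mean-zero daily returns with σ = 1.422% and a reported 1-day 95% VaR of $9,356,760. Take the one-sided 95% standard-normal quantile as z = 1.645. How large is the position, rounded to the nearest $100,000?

VaR as a fraction of value: z·σ = 1.645 × 1.422% = 2.33919%.
Position = $9,356,760 / 0.0233919 = $400,000,000.

$400,000,000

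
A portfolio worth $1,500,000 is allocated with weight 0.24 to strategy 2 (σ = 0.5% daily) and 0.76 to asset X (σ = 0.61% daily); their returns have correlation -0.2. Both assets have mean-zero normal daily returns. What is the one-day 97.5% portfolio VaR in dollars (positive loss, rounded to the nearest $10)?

σ_p² = 0.24²·0.5² + 0.76²·0.61² + 2·-0.2·0.24·0.76·0.5·0.61 = 0.2071 (%²).
σ_p = √0.2071 = 0.455%.
At 97.5%, z = 1.960.
VaR = 1.960 × 0.455% = 0.892%; on $1,500,000 that is $13,380.

$13,380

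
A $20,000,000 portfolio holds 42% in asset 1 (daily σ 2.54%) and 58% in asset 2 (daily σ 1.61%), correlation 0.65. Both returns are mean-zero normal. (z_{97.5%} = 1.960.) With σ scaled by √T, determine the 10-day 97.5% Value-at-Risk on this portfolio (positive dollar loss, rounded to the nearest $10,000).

σ_p = √(0.42²·2.54² + 0.58²·1.61² + 2·0.65·0.42·0.58·2.54·1.61) = 1.818%.
σ_{10d} = 1.818% × √10 = 5.749%.
VaR = 1.960 × 5.749% = 11.268%; on $20,000,000 that is $2,253,600.

$2,250,000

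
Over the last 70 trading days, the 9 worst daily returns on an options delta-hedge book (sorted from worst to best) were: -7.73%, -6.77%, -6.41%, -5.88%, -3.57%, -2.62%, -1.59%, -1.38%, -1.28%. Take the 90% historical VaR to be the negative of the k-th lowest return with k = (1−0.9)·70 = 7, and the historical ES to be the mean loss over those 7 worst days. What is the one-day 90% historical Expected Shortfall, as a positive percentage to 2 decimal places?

4.94%

The 7 worst returns sum to -34.57%.
ES = −(-34.57%) / 7 = 4.9385…% ≈ 4.94%.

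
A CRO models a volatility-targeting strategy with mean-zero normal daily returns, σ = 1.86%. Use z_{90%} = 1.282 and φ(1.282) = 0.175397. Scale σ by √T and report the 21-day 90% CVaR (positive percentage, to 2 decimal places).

14.95%

σ_{21d} = 1.86% × √21 = 8.524%.
ES multiplier = φ(z)/(1−α) = 0.175397/0.1 = 1.754.
ES = 8.524% × 1.754 = 14.951%.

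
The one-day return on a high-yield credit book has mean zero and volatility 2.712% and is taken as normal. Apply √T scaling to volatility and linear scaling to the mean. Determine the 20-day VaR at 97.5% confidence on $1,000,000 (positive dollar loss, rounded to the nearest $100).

$237,700

At 97.5%, z = 1.960.
σ_{20d} = 2.712% × √20 = 12.128%.
VaR = 1.960 × 12.128% = 23.771%.
On $1,000,000: 0.23771 × $1,000,000 = $237,710.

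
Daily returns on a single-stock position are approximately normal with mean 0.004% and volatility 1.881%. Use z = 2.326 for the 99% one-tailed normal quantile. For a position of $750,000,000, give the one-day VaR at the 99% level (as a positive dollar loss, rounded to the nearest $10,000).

$32,780,000

VaR = −μ + z·σ = −(0.004%) + 2.326 × 1.881% = 4.371%.
On $750,000,000: 0.04371 × $750,000,000 = $32,782,500.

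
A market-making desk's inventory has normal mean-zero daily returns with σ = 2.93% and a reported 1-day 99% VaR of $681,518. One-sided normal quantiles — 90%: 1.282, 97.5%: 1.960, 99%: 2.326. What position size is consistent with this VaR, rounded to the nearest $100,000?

VaR as a fraction of value: z·σ = 2.326 × 2.93% = 6.81518%.
Position = $681,518 / 0.0681518 = $10,000,000.

$10,000,000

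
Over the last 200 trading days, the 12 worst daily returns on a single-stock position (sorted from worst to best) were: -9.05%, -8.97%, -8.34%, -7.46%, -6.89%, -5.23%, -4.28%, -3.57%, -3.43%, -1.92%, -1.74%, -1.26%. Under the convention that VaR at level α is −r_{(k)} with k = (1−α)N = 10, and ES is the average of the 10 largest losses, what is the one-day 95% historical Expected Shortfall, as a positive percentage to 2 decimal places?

The 10 worst returns sum to -59.14%.
ES = −(-59.14%) / 10 = 5.914% ≈ 5.91%.

5.91%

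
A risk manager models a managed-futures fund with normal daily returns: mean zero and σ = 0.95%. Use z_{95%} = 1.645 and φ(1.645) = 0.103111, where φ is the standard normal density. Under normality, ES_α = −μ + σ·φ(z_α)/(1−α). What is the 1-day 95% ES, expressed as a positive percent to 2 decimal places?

Tail multiplier: φ(z)/(1−α) = 0.103111 / 0.05 = 2.062.
ES = 0.95% × 2.062 = 1.959%.

1.96%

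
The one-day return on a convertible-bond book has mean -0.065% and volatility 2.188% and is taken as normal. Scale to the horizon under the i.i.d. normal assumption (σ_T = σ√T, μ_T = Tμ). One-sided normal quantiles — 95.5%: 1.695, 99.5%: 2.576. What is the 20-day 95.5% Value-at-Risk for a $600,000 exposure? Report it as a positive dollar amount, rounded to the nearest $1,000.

$107,000

σ_{20d} = 2.188% × √20 = 9.785%; μ_{20d} = 20 × -0.065% = -1.300%.
VaR = −(-1.300%) + 1.695 × 9.785% = 17.886%.
On $600,000: 0.17886 × $600,000 = $107,316.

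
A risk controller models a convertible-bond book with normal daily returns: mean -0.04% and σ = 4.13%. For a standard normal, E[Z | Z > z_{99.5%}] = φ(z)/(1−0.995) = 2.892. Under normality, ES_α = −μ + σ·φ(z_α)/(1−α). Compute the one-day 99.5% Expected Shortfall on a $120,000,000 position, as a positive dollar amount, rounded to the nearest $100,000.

$14,400,000

ES = −(-0.04%) + 4.13% × 2.892 = 11.984%.
On $120,000,000: 0.11984 × $120,000,000 = $14,380,800.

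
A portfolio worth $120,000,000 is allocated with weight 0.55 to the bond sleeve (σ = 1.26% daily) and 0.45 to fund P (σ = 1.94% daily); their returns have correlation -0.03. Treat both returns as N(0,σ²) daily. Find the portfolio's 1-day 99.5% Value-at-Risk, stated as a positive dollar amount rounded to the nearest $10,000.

$3,390,000

σ_p² = 0.55²·1.26² + 0.45²·1.94² + 2·-0.03·0.55·0.45·1.26·1.94 = 1.2061 (%²).
σ_p = √1.2061 = 1.098%.
At 99.5%, z = 2.576.
VaR = 2.576 × 1.098% = 2.828%; on $120,000,000 that is $3,393,600.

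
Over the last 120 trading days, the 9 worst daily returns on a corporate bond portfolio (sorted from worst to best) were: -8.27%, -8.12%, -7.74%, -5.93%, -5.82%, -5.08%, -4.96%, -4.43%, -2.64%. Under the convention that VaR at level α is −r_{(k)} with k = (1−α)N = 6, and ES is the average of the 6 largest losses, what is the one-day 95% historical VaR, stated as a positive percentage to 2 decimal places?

k = 6; the 6th lowest return is -5.08%, so VaR = 5.08%.

5.08%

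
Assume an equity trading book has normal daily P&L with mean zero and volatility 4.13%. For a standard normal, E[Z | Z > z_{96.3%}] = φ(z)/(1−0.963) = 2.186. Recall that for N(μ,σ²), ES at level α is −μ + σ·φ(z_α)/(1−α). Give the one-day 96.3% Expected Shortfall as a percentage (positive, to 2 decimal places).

ES = 4.13% × 2.186 = 9.028%.

9.03%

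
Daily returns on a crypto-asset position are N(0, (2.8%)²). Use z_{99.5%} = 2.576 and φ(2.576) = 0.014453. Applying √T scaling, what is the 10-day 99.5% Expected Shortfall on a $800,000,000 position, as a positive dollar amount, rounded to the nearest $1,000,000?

σ_{10d} = 2.8% × √10 = 8.854%.
ES multiplier = φ(z)/(1−α) = 0.014453/0.005 = 2.891.
ES = 8.854% × 2.891 = 25.597%; on $800,000,000: $204,776,000.

$205,000,000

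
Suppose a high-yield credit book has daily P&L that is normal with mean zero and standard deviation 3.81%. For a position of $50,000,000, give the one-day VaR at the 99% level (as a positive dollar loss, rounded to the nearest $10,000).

$4,430,000

At 99% one-sided, z = 2.326.
VaR = z·σ = 2.326 × 3.81% = 8.862%.
On $50,000,000: 0.08862 × $50,000,000 = $4,431,000.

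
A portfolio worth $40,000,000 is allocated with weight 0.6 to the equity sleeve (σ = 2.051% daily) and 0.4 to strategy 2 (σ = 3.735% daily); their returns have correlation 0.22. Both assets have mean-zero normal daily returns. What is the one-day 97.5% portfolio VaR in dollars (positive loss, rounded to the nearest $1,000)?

$1,673,000

σ_p² = 0.6²·2.051² + 0.4²·3.735² + 2·0.22·0.6·0.4·2.051·3.735 = 4.5554 (%²).
σ_p = √4.5554 = 2.134%.
At 97.5%, z = 1.960.
VaR = 1.960 × 2.134% = 4.183%; on $40,000,000 that is $1,673,200.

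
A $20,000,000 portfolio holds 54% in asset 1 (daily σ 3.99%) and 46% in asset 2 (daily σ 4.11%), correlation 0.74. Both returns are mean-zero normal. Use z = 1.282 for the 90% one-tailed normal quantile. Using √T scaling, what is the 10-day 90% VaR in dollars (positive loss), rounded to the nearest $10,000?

$3,060,000

σ_p = √(0.54²·3.99² + 0.46²·4.11² + 2·0.74·0.54·0.46·3.99·4.11) = 3.774%.
σ_{10d} = 3.774% × √10 = 11.934%.
VaR = 1.282 × 11.934% = 15.299%; on $20,000,000 that is $3,059,800.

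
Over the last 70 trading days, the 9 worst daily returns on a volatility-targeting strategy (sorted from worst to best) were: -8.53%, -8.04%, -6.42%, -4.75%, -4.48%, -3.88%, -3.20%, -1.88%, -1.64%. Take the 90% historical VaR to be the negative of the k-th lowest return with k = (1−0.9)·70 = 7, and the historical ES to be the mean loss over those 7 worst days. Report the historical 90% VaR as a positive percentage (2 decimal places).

k = 7; the 7th lowest return is -3.20%, so VaR = 3.20%.

3.20%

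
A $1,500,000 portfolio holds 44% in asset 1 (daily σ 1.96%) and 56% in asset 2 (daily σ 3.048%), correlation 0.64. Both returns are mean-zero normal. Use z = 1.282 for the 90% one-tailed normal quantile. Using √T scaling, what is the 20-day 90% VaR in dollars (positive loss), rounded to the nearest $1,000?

σ_p = √(0.44²·1.96² + 0.56²·3.048² + 2·0.64·0.44·0.56·1.96·3.048) = 2.354%.
σ_{20d} = 2.354% × √20 = 10.527%.
VaR = 1.282 × 10.527% = 13.496%; on $1,500,000 that is $202,440.

$202,000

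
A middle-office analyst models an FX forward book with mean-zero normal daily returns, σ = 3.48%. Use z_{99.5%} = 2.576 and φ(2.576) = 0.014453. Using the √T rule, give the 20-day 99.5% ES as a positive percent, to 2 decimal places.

44.99%

σ_{20d} = 3.48% × √20 = 15.563%.
ES multiplier = φ(z)/(1−α) = 0.014453/0.005 = 2.891.
ES = 15.563% × 2.891 = 44.993%.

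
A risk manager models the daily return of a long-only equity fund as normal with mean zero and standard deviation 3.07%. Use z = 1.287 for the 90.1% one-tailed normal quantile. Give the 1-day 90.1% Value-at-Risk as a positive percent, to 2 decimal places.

VaR = z·σ = 1.287 × 3.07% = 3.951%.

3.95%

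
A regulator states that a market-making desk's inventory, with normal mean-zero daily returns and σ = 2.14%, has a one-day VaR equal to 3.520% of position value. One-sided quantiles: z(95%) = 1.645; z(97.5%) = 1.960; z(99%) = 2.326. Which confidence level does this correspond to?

95%

Implied z = VaR/σ = 3.520 / 2.14 = 1.645.
This matches z(95%) = 1.645.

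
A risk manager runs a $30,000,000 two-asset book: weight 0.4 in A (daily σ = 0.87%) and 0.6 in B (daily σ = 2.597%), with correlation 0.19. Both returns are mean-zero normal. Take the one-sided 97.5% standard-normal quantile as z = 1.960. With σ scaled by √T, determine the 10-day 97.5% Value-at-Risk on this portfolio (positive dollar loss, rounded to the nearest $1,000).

σ_p = √(0.4²·0.87² + 0.6²·2.597² + 2·0.19·0.4·0.6·0.87·2.597) = 1.660%.
σ_{10d} = 1.660% × √10 = 5.249%.
VaR = 1.960 × 5.249% = 10.288%; on $30,000,000 that is $3,086,400.

$3,086,000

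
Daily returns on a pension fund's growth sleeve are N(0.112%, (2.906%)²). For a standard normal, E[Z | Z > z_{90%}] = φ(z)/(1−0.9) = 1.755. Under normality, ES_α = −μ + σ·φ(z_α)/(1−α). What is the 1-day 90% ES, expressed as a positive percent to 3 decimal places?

ES = −(0.112%) + 2.906% × 1.755 = 4.988%.

4.988%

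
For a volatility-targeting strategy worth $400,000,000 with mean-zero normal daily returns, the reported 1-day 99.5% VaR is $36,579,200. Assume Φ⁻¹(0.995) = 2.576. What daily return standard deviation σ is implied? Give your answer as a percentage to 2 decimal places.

VaR as a fraction: $36,579,200 / $400,000,000 = 9.145%.
σ = VaR / z = 9.145% / 2.576 = 3.550%.

3.55%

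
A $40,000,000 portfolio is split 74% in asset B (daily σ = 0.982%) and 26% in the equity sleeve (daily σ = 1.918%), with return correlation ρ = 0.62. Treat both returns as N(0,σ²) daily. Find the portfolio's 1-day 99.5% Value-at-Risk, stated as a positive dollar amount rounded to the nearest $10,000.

σ_p² = 0.74²·0.982² + 0.26²·1.918² + 2·0.62·0.74·0.26·0.982·1.918 = 1.2261 (%²).
σ_p = √1.2261 = 1.107%.
At 99.5%, z = 2.576.
VaR = 2.576 × 1.107% = 2.852%; on $40,000,000 that is $1,140,800.

$1,140,000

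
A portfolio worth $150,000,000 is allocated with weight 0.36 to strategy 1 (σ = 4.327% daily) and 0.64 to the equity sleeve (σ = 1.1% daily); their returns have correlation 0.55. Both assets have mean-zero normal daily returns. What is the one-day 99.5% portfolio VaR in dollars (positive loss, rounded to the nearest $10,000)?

$7,850,000

σ_p² = 0.36²·4.327² + 0.64²·1.1² + 2·0.55·0.36·0.64·4.327·1.1 = 4.1284 (%²).
σ_p = √4.1284 = 2.032%.
At 99.5%, z = 2.576.
VaR = 2.576 × 2.032% = 5.234%; on $150,000,000 that is $7,851,000.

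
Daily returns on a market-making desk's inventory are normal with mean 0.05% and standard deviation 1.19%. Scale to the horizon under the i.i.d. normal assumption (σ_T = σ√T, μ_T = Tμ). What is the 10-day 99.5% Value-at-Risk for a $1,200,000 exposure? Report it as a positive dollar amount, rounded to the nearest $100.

$110,300

At 99.5%, z = 2.576.
σ_{10d} = 1.19% × √10 = 3.763%; μ_{10d} = 10 × 0.05% = 0.500%.
VaR = −(0.500%) + 2.576 × 3.763% = 9.193%.
On $1,200,000: 0.09193 × $1,200,000 = $110,316.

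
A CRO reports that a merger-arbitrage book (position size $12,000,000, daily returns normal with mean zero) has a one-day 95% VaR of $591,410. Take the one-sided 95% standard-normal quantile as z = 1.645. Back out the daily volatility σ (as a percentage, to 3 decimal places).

2.996%

VaR as a fraction: $591,410 / $12,000,000 = 4.928%.
σ = VaR / z = 4.928% / 1.645 = 2.996%.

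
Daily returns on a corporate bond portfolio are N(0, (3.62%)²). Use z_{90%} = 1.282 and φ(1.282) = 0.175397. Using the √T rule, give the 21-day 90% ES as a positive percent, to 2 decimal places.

σ_{21d} = 3.62% × √21 = 16.589%.
ES multiplier = φ(z)/(1−α) = 0.175397/0.1 = 1.754.
ES = 16.589% × 1.754 = 29.097%.

29.10%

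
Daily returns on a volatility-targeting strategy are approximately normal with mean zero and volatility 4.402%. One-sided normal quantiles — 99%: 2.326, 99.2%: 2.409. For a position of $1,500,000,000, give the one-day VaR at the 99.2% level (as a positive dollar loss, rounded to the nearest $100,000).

$159,100,000

VaR = z·σ = 2.409 × 4.402% = 10.604%.
On $1,500,000,000: 0.10604 × $1,500,000,000 = $159,060,000.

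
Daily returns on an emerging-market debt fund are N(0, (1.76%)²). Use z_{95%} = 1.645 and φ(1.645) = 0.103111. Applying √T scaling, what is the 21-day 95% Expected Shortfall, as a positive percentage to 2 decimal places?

σ_{21d} = 1.76% × √21 = 8.065%.
ES multiplier = φ(z)/(1−α) = 0.103111/0.05 = 2.062.
ES = 8.065% × 2.062 = 16.630%.

16.63%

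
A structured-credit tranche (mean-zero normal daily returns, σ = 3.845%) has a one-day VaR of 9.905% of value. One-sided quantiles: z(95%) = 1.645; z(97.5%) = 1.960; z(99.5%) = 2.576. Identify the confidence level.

99.5%

Implied z = VaR/σ = 9.905 / 3.845 = 2.576.
This matches z(99.5%) = 2.576.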